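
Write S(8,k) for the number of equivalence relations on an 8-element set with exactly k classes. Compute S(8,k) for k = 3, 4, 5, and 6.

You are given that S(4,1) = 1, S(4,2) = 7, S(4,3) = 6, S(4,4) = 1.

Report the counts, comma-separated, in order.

i=5: T(5,1)=0+1·1=1 | T(5,2)=1+2·7=15 | T(5,3)=7+3·6=25 | T(5,4)=6+4·1=10 | T(5,5)=1+5·0=1
i=6: T(6,1)=0+1·1=1 | T(6,2)=1+2·15=31 | T(6,3)=15+3·25=90 | T(6,4)=25+4·10=65 | T(6,5)=10+5·1=15 | T(6,6)=1+6·0=1
i=7: T(7,2)=1+2·31=63 | T(7,3)=31+3·90=301 | T(7,4)=90+4·65=350 | T(7,5)=65+5·15=140 | T(7,6)=15+6·1=21
i=8: T(8,3)=63+3·301=966 | T(8,4)=301+4·350=1701 | T(8,5)=350+5·140=1050 | T(8,6)=140+6·21=266
Read S(8,3) = 966, S(8,4) = 1701, S(8,5) = 1050, S(8,6) = 266.

966, 1701, 1050, 266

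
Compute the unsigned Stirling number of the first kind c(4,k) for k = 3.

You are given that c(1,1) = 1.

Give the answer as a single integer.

r2: T_2,1=1×1+0=1; T_2,2=1×0+1=1
r3: T_3,2=2×1+1=3; T_3,3=2×0+1=1
r4: T_4,3=3×1+3=6
Read c(4,3) = 6.

6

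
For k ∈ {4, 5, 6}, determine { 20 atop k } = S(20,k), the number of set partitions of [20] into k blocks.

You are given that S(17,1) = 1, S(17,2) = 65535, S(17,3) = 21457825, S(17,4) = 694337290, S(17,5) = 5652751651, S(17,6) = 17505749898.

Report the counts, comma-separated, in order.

r18: T_18,2=2×65535+1=131071; T_18,3=3×21457825+65535=64439010; T_18,4=4×694337290+21457825=2798806985; T_18,5=5×5652751651+694337290=28958095545; T_18,6=6×17505749898+5652751651=110687251039
r19: T_19,3=3×64439010+131071=193448101; T_19,4=4×2798806985+64439010=11259666950; T_19,5=5×28958095545+2798806985=147589284710; T_19,6=6×110687251039+28958095545=693081601779
r20: T_20,4=4×11259666950+193448101=45232115901; T_20,5=5×147589284710+11259666950=749206090500; T_20,6=6×693081601779+147589284710=4306078895384
Read S(20,4) = 45232115901, S(20,5) = 749206090500, S(20,6) = 4306078895384.

45232115901, 749206090500, 4306078895384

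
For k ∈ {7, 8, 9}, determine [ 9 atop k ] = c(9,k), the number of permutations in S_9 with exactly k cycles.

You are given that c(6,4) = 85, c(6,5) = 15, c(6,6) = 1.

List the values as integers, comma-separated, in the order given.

546, 36, 1

[7] T[7,5]:6*15+85=175 · T[7,6]:6*1+15=21 · T[7,7]:6*0+1=1
[8] T[8,6]:7*21+175=322 · T[8,7]:7*1+21=28 · T[8,8]:7*0+1=1
[9] T[9,7]:8*28+322=546 · T[9,8]:8*1+28=36 · T[9,9]:8*0+1=1
Read c(9,7) = 546, c(9,8) = 36, c(9,9) = 1.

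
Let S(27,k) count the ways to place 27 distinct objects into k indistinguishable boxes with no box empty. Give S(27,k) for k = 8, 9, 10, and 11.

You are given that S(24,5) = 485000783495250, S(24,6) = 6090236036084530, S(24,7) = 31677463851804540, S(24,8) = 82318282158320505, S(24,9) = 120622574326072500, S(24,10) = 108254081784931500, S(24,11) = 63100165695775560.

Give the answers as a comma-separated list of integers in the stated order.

[25] T[25,6]:6*6090236036084530+485000783495250=37026417000002430 · T[25,7]:7*31677463851804540+6090236036084530=227832482998716310 · T[25,8]:8*82318282158320505+31677463851804540=690223721118368580 · T[25,9]:9*120622574326072500+82318282158320505=1167921451092973005 · T[25,10]:10*108254081784931500+120622574326072500=1203163392175387500 · T[25,11]:11*63100165695775560+108254081784931500=802355904438462660
[26] T[26,7]:7*227832482998716310+37026417000002430=1631853797991016600 · T[26,8]:8*690223721118368580+227832482998716310=5749622251945664950 · T[26,9]:9*1167921451092973005+690223721118368580=11201516780955125625 · T[26,10]:10*1203163392175387500+1167921451092973005=13199555372846848005 · T[26,11]:11*802355904438462660+1203163392175387500=10029078340998476760
[27] T[27,8]:8*5749622251945664950+1631853797991016600=47628831813556336200 · T[27,9]:9*11201516780955125625+5749622251945664950=106563273280541795575 · T[27,10]:10*13199555372846848005+11201516780955125625=143197070509423605675 · T[27,11]:11*10029078340998476760+13199555372846848005=123519417123830092365
Read S(27,8) = 47628831813556336200, S(27,9) = 106563273280541795575, S(27,10) = 143197070509423605675, S(27,11) = 123519417123830092365.

47628831813556336200, 106563273280541795575, 143197070509423605675, 123519417123830092365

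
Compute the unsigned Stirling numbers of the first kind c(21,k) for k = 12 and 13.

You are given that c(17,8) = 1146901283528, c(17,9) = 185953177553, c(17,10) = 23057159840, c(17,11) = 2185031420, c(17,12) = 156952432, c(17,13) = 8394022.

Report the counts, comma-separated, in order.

i=18: T(18,9)=1146901283528+17·185953177553=4308105301929 | T(18,10)=185953177553+17·23057159840=577924894833 | T(18,11)=23057159840+17·2185031420=60202693980 | T(18,12)=2185031420+17·156952432=4853222764 | T(18,13)=156952432+17·8394022=299650806
i=19: T(19,10)=4308105301929+18·577924894833=14710753408923 | T(19,11)=577924894833+18·60202693980=1661573386473 | T(19,12)=60202693980+18·4853222764=147560703732 | T(19,13)=4853222764+18·299650806=10246937272
i=20: T(20,11)=14710753408923+19·1661573386473=46280647751910 | T(20,12)=1661573386473+19·147560703732=4465226757381 | T(20,13)=147560703732+19·10246937272=342252511900
i=21: T(21,12)=46280647751910+20·4465226757381=135585182899530 | T(21,13)=4465226757381+20·342252511900=11310276995381
Read c(21,12) = 135585182899530, c(21,13) = 11310276995381.

135585182899530, 11310276995381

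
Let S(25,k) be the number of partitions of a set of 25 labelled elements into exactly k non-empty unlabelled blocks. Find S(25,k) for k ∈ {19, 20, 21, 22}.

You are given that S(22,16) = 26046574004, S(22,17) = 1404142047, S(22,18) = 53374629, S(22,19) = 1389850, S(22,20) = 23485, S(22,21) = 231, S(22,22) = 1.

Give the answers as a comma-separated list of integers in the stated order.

i=23: T(23,17)=26046574004+17·1404142047=49916988803 | T(23,18)=1404142047+18·53374629=2364885369 | T(23,19)=53374629+19·1389850=79781779 | T(23,20)=1389850+20·23485=1859550 | T(23,21)=23485+21·231=28336 | T(23,22)=231+22·1=253
i=24: T(24,18)=49916988803+18·2364885369=92484925445 | T(24,19)=2364885369+19·79781779=3880739170 | T(24,20)=79781779+20·1859550=116972779 | T(24,21)=1859550+21·28336=2454606 | T(24,22)=28336+22·253=33902
i=25: T(25,19)=92484925445+19·3880739170=166218969675 | T(25,20)=3880739170+20·116972779=6220194750 | T(25,21)=116972779+21·2454606=168519505 | T(25,22)=2454606+22·33902=3200450
Read S(25,19) = 166218969675, S(25,20) = 6220194750, S(25,21) = 168519505, S(25,22) = 3200450.

166218969675, 6220194750, 168519505, 3200450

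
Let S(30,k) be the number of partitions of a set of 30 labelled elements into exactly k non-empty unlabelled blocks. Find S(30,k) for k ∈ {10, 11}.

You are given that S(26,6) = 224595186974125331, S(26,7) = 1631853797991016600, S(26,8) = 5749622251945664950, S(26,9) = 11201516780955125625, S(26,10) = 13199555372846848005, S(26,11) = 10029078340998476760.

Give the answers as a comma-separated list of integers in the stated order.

173373343599189364594756, 215047101560666876619690

r27: T_27,7=7×1631853797991016600+224595186974125331=11647571772911241531; T_27,8=8×5749622251945664950+1631853797991016600=47628831813556336200; T_27,9=9×11201516780955125625+5749622251945664950=106563273280541795575; T_27,10=10×13199555372846848005+11201516780955125625=143197070509423605675; T_27,11=11×10029078340998476760+13199555372846848005=123519417123830092365
r28: T_28,8=8×47628831813556336200+11647571772911241531=392678226281361931131; T_28,9=9×106563273280541795575+47628831813556336200=1006698291338432496375; T_28,10=10×143197070509423605675+106563273280541795575=1538533978374777852325; T_28,11=11×123519417123830092365+143197070509423605675=1501910658871554621690
r29: T_29,9=9×1006698291338432496375+392678226281361931131=9452962848327254398506; T_29,10=10×1538533978374777852325+1006698291338432496375=16392038075086211019625; T_29,11=11×1501910658871554621690+1538533978374777852325=18059551225961878690915
r30: T_30,10=10×16392038075086211019625+9452962848327254398506=173373343599189364594756; T_30,11=11×18059551225961878690915+16392038075086211019625=215047101560666876619690
Read S(30,10) = 173373343599189364594756, S(30,11) = 215047101560666876619690.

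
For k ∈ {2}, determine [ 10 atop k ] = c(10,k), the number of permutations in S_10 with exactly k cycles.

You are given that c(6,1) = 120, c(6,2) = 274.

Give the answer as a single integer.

row 7: T[7][1]=6·120+0=720  T[7][2]=6·274+120=1764
row 8: T[8][1]=7·720+0=5040  T[8][2]=7·1764+720=13068
row 9: T[9][1]=8·5040+0=40320  T[9][2]=8·13068+5040=109584
row 10: T[10][2]=9·109584+40320=1026576
Read c(10,2) = 1026576.

1026576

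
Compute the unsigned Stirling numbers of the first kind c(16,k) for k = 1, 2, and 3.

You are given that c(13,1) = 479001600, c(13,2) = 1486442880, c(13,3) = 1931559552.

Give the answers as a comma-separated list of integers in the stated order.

1307674368000, 4339163001600, 6165817614720

row 14: T[14][1]=13·479001600+0=6227020800  T[14][2]=13·1486442880+479001600=19802759040  T[14][3]=13·1931559552+1486442880=26596717056
row 15: T[15][1]=14·6227020800+0=87178291200  T[15][2]=14·19802759040+6227020800=283465647360  T[15][3]=14·26596717056+19802759040=392156797824
row 16: T[16][1]=15·87178291200+0=1307674368000  T[16][2]=15·283465647360+87178291200=4339163001600  T[16][3]=15·392156797824+283465647360=6165817614720
Read c(16,1) = 1307674368000, c(16,2) = 4339163001600, c(16,3) = 6165817614720.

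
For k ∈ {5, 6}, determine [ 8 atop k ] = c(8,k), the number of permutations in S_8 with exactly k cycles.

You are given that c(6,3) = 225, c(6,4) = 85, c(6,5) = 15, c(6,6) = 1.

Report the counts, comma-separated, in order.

1960, 322

i=7: T(7,4)=225+6·85=735 | T(7,5)=85+6·15=175 | T(7,6)=15+6·1=21
i=8: T(8,5)=735+7·175=1960 | T(8,6)=175+7·21=322
Read c(8,5) = 1960, c(8,6) = 322.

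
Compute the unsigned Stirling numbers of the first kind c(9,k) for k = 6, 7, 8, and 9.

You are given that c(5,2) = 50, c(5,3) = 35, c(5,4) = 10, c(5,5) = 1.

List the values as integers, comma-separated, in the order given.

r6: T_6,3=5×35+50=225; T_6,4=5×10+35=85; T_6,5=5×1+10=15; T_6,6=5×0+1=1
r7: T_7,4=6×85+225=735; T_7,5=6×15+85=175; T_7,6=6×1+15=21; T_7,7=6×0+1=1
r8: T_8,5=7×175+735=1960; T_8,6=7×21+175=322; T_8,7=7×1+21=28; T_8,8=7×0+1=1
r9: T_9,6=8×322+1960=4536; T_9,7=8×28+322=546; T_9,8=8×1+28=36; T_9,9=8×0+1=1
Read c(9,6) = 4536, c(9,7) = 546, c(9,8) = 36, c(9,9) = 1.

4536, 546, 36, 1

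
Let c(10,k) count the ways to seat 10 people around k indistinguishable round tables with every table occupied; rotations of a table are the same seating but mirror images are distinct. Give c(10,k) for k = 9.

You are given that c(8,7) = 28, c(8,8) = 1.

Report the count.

45

i=9: T(9,8)=28+8·1=36 | T(9,9)=1+8·0=1
i=10: T(10,9)=36+9·1=45
Read c(10,9) = 45.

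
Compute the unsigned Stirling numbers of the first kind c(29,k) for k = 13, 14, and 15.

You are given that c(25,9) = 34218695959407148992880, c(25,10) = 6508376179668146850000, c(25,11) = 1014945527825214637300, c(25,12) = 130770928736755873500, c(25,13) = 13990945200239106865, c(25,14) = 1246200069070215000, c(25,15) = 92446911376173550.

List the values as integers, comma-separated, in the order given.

21590257290787088602515180, 2316762871029690607422990, 211821088794711294496815

row 26: T[26][10]=25·6508376179668146850000+34218695959407148992880=196928100451110820242880  T[26][11]=25·1014945527825214637300+6508376179668146850000=31882014375298512782500  T[26][12]=25·130770928736755873500+1014945527825214637300=4284218746244111474800  T[26][13]=25·13990945200239106865+130770928736755873500=480544558742733545125  T[26][14]=25·1246200069070215000+13990945200239106865=45145946926994481865  T[26][15]=25·92446911376173550+1246200069070215000=3557372853474553750
row 27: T[27][11]=26·31882014375298512782500+196928100451110820242880=1025860474208872152587880  T[27][12]=26·4284218746244111474800+31882014375298512782500=143271701777645411127300  T[27][13]=26·480544558742733545125+4284218746244111474800=16778377273555183648050  T[27][14]=26·45145946926994481865+480544558742733545125=1654339178844590073615  T[27][15]=26·3557372853474553750+45145946926994481865=137637641117332879365
row 28: T[28][12]=27·143271701777645411127300+1025860474208872152587880=4894196422205298253024980  T[28][13]=27·16778377273555183648050+143271701777645411127300=596287888163635369624650  T[28][14]=27·1654339178844590073615+16778377273555183648050=61445535102359115635655  T[28][15]=27·137637641117332879365+1654339178844590073615=5370555489012577816470
row 29: T[29][13]=28·596287888163635369624650+4894196422205298253024980=21590257290787088602515180  T[29][14]=28·61445535102359115635655+596287888163635369624650=2316762871029690607422990  T[29][15]=28·5370555489012577816470+61445535102359115635655=211821088794711294496815
Read c(29,13) = 21590257290787088602515180, c(29,14) = 2316762871029690607422990, c(29,15) = 211821088794711294496815.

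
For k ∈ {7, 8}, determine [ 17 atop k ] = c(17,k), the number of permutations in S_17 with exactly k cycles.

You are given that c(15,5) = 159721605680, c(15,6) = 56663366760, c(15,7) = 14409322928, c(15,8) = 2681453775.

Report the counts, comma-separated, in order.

r16: T_16,6=15×56663366760+159721605680=1009672107080; T_16,7=15×14409322928+56663366760=272803210680; T_16,8=15×2681453775+14409322928=54631129553
r17: T_17,7=16×272803210680+1009672107080=5374523477960; T_17,8=16×54631129553+272803210680=1146901283528
Read c(17,7) = 5374523477960, c(17,8) = 1146901283528.

5374523477960, 1146901283528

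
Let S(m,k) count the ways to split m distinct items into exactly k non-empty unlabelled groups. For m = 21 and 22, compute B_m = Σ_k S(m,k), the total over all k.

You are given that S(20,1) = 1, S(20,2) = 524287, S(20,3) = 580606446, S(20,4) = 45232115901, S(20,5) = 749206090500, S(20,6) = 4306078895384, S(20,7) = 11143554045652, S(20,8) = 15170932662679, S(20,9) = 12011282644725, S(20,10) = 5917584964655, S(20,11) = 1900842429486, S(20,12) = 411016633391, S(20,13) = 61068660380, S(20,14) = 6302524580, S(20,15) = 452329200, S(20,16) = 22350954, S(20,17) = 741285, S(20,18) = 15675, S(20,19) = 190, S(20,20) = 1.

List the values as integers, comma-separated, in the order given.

row 21: T[21][1]=1·1+0=1  T[21][2]=2·524287+1=1048575  T[21][3]=3·580606446+524287=1742343625  T[21][4]=4·45232115901+580606446=181509070050  T[21][5]=5·749206090500+45232115901=3791262568401  T[21][6]=6·4306078895384+749206090500=26585679462804  T[21][7]=7·11143554045652+4306078895384=82310957214948  T[21][8]=8·15170932662679+11143554045652=132511015347084  T[21][9]=9·12011282644725+15170932662679=123272476465204  T[21][10]=10·5917584964655+12011282644725=71187132291275  T[21][11]=11·1900842429486+5917584964655=26826851689001  T[21][12]=12·411016633391+1900842429486=6833042030178  T[21][13]=13·61068660380+411016633391=1204909218331  T[21][14]=14·6302524580+61068660380=149304004500  T[21][15]=15·452329200+6302524580=13087462580  T[21][16]=16·22350954+452329200=809944464  T[21][17]=17·741285+22350954=34952799  T[21][18]=18·15675+741285=1023435  T[21][19]=19·190+15675=19285  T[21][20]=20·1+190=210  T[21][21]=21·0+1=1
row 22: T[22][1]=1·1+0=1  T[22][2]=2·1048575+1=2097151  T[22][3]=3·1742343625+1048575=5228079450  T[22][4]=4·181509070050+1742343625=727778623825  T[22][5]=5·3791262568401+181509070050=19137821912055  T[22][6]=6·26585679462804+3791262568401=163305339345225  T[22][7]=7·82310957214948+26585679462804=602762379967440  T[22][8]=8·132511015347084+82310957214948=1142399079991620  T[22][9]=9·123272476465204+132511015347084=1241963303533920  T[22][10]=10·71187132291275+123272476465204=835143799377954  T[22][11]=11·26826851689001+71187132291275=366282500870286  T[22][12]=12·6833042030178+26826851689001=108823356051137  T[22][13]=13·1204909218331+6833042030178=22496861868481  T[22][14]=14·149304004500+1204909218331=3295165281331  T[22][15]=15·13087462580+149304004500=345615943200  T[22][16]=16·809944464+13087462580=26046574004  T[22][17]=17·34952799+809944464=1404142047  T[22][18]=18·1023435+34952799=53374629  T[22][19]=19·19285+1023435=1389850  T[22][20]=20·210+19285=23485  T[22][21]=21·1+210=231  T[22][22]=22·0+1=1
B_21 = ΣS(21,k) = 1+1048575+1742343625+181509070050+3791262568401+26585679462804+82310957214948+132511015347084+123272476465204+71187132291275+26826851689001+6833042030178+1204909218331+149304004500+13087462580+809944464+34952799+1023435+19285+210+1 = 474869816156751
B_22 = ΣS(22,k) = 1+2097151+5228079450+727778623825+19137821912055+163305339345225+602762379967440+1142399079991620+1241963303533920+835143799377954+366282500870286+108823356051137+22496861868481+3295165281331+345615943200+26046574004+1404142047+53374629+1389850+23485+231+1 = 4506715738447323

474869816156751, 4506715738447323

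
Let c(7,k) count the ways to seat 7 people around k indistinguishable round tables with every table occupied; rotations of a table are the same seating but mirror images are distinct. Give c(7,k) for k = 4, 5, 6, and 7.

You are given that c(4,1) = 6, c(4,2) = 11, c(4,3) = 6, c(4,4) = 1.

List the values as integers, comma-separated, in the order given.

735, 175, 21, 1

[5] T[5,2]:4*11+6=50 · T[5,3]:4*6+11=35 · T[5,4]:4*1+6=10 · T[5,5]:4*0+1=1
[6] T[6,3]:5*35+50=225 · T[6,4]:5*10+35=85 · T[6,5]:5*1+10=15 · T[6,6]:5*0+1=1
[7] T[7,4]:6*85+225=735 · T[7,5]:6*15+85=175 · T[7,6]:6*1+15=21 · T[7,7]:6*0+1=1
Read c(7,4) = 735, c(7,5) = 175, c(7,6) = 21, c(7,7) = 1.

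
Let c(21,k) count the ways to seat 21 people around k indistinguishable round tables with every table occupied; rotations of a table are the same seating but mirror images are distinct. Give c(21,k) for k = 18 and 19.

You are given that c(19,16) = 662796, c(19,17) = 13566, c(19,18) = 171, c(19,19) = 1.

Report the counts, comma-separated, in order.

r20: T_20,17=19×13566+662796=920550; T_20,18=19×171+13566=16815; T_20,19=19×1+171=190
r21: T_21,18=20×16815+920550=1256850; T_21,19=20×190+16815=20615
Read c(21,18) = 1256850, c(21,19) = 20615.

1256850, 20615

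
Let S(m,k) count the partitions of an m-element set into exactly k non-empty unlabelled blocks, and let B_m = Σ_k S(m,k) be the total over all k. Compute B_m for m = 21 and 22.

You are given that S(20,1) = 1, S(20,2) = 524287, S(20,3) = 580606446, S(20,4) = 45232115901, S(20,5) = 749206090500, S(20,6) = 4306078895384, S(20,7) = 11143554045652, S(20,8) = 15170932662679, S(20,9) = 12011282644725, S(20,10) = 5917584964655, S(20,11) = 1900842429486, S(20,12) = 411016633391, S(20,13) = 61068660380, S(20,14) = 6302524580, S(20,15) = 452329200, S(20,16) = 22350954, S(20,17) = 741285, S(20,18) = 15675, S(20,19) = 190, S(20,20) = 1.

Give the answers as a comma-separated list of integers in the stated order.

r21: T_21,1=1×1+0=1; T_21,2=2×524287+1=1048575; T_21,3=3×580606446+524287=1742343625; T_21,4=4×45232115901+580606446=181509070050; T_21,5=5×749206090500+45232115901=3791262568401; T_21,6=6×4306078895384+749206090500=26585679462804; T_21,7=7×11143554045652+4306078895384=82310957214948; T_21,8=8×15170932662679+11143554045652=132511015347084; T_21,9=9×12011282644725+15170932662679=123272476465204; T_21,10=10×5917584964655+12011282644725=71187132291275; T_21,11=11×1900842429486+5917584964655=26826851689001; T_21,12=12×411016633391+1900842429486=6833042030178; T_21,13=13×61068660380+411016633391=1204909218331; T_21,14=14×6302524580+61068660380=149304004500; T_21,15=15×452329200+6302524580=13087462580; T_21,16=16×22350954+452329200=809944464; T_21,17=17×741285+22350954=34952799; T_21,18=18×15675+741285=1023435; T_21,19=19×190+15675=19285; T_21,20=20×1+190=210; T_21,21=21×0+1=1
r22: T_22,1=1×1+0=1; T_22,2=2×1048575+1=2097151; T_22,3=3×1742343625+1048575=5228079450; T_22,4=4×181509070050+1742343625=727778623825; T_22,5=5×3791262568401+181509070050=19137821912055; T_22,6=6×26585679462804+3791262568401=163305339345225; T_22,7=7×82310957214948+26585679462804=602762379967440; T_22,8=8×132511015347084+82310957214948=1142399079991620; T_22,9=9×123272476465204+132511015347084=1241963303533920; T_22,10=10×71187132291275+123272476465204=835143799377954; T_22,11=11×26826851689001+71187132291275=366282500870286; T_22,12=12×6833042030178+26826851689001=108823356051137; T_22,13=13×1204909218331+6833042030178=22496861868481; T_22,14=14×149304004500+1204909218331=3295165281331; T_22,15=15×13087462580+149304004500=345615943200; T_22,16=16×809944464+13087462580=26046574004; T_22,17=17×34952799+809944464=1404142047; T_22,18=18×1023435+34952799=53374629; T_22,19=19×19285+1023435=1389850; T_22,20=20×210+19285=23485; T_22,21=21×1+210=231; T_22,22=22×0+1=1
B_21 = ΣS(21,k) = 1+1048575+1742343625+181509070050+3791262568401+26585679462804+82310957214948+132511015347084+123272476465204+71187132291275+26826851689001+6833042030178+1204909218331+149304004500+13087462580+809944464+34952799+1023435+19285+210+1 = 474869816156751
B_22 = ΣS(22,k) = 1+2097151+5228079450+727778623825+19137821912055+163305339345225+602762379967440+1142399079991620+1241963303533920+835143799377954+366282500870286+108823356051137+22496861868481+3295165281331+345615943200+26046574004+1404142047+53374629+1389850+23485+231+1 = 4506715738447323

474869816156751, 4506715738447323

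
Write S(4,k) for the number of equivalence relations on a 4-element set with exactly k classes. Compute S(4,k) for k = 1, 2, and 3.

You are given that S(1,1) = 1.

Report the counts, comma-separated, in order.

1, 7, 6

i=2: T(2,1)=0+1·1=1 | T(2,2)=1+2·0=1
i=3: T(3,1)=0+1·1=1 | T(3,2)=1+2·1=3 | T(3,3)=1+3·0=1
i=4: T(4,1)=0+1·1=1 | T(4,2)=1+2·3=7 | T(4,3)=3+3·1=6
Read S(4,1) = 1, S(4,2) = 7, S(4,3) = 6.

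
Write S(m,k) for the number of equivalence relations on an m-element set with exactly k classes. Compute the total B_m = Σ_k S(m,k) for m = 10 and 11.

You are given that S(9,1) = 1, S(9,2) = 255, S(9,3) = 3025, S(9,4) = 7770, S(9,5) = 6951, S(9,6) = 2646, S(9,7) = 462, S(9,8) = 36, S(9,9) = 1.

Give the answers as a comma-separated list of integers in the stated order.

@10  (10,1):1·1+0→1, (10,2):255·2+1→511, (10,3):3025·3+255→9330, (10,4):7770·4+3025→34105, (10,5):6951·5+7770→42525, (10,6):2646·6+6951→22827, (10,7):462·7+2646→5880, (10,8):36·8+462→750, (10,9):1·9+36→45, (10,10):0·10+1→1
@11  (11,1):1·1+0→1, (11,2):511·2+1→1023, (11,3):9330·3+511→28501, (11,4):34105·4+9330→145750, (11,5):42525·5+34105→246730, (11,6):22827·6+42525→179487, (11,7):5880·7+22827→63987, (11,8):750·8+5880→11880, (11,9):45·9+750→1155, (11,10):1·10+45→55, (11,11):0·11+1→1
B_10 = ΣS(10,k) = 1+511+9330+34105+42525+22827+5880+750+45+1 = 115975
B_11 = ΣS(11,k) = 1+1023+28501+145750+246730+179487+63987+11880+1155+55+1 = 678570

115975, 678570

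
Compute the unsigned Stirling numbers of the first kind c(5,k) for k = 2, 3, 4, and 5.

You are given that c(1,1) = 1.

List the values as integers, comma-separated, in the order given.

50, 35, 10, 1

[2] T[2,1]:1*1+0=1 · T[2,2]:1*0+1=1
[3] T[3,1]:2*1+0=2 · T[3,2]:2*1+1=3 · T[3,3]:2*0+1=1
[4] T[4,1]:3*2+0=6 · T[4,2]:3*3+2=11 · T[4,3]:3*1+3=6 · T[4,4]:3*0+1=1
[5] T[5,2]:4*11+6=50 · T[5,3]:4*6+11=35 · T[5,4]:4*1+6=10 · T[5,5]:4*0+1=1
Read c(5,2) = 50, c(5,3) = 35, c(5,4) = 10, c(5,5) = 1.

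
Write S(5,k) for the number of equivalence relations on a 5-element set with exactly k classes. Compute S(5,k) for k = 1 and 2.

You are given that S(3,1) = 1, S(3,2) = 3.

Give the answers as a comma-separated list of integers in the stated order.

row 4: T[4][1]=1·1+0=1  T[4][2]=2·3+1=7
row 5: T[5][1]=1·1+0=1  T[5][2]=2·7+1=15
Read S(5,1) = 1, S(5,2) = 15.

1, 15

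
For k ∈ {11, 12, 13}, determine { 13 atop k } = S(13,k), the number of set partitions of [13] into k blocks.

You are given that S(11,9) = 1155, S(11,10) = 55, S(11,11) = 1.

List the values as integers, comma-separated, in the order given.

2431, 78, 1

r12: T_12,10=10×55+1155=1705; T_12,11=11×1+55=66; T_12,12=12×0+1=1
r13: T_13,11=11×66+1705=2431; T_13,12=12×1+66=78; T_13,13=13×0+1=1
Read S(13,11) = 2431, S(13,12) = 78, S(13,13) = 1.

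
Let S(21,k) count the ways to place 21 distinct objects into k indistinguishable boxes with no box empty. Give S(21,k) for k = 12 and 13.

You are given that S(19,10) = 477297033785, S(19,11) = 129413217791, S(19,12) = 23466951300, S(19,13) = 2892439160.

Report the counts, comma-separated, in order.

6833042030178, 1204909218331

row 20: T[20][11]=11·129413217791+477297033785=1900842429486  T[20][12]=12·23466951300+129413217791=411016633391  T[20][13]=13·2892439160+23466951300=61068660380
row 21: T[21][12]=12·411016633391+1900842429486=6833042030178  T[21][13]=13·61068660380+411016633391=1204909218331
Read S(21,12) = 6833042030178, S(21,13) = 1204909218331.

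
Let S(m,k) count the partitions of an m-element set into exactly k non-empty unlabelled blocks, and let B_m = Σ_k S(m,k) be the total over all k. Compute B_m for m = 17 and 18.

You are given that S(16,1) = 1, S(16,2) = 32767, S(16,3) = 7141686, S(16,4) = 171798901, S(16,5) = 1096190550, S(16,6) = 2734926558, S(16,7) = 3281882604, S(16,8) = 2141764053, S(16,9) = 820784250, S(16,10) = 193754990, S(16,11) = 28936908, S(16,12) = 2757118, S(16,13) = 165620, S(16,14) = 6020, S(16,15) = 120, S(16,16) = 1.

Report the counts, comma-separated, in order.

82864869804, 682076806159

[17] T[17,1]:1*1+0=1 · T[17,2]:2*32767+1=65535 · T[17,3]:3*7141686+32767=21457825 · T[17,4]:4*171798901+7141686=694337290 · T[17,5]:5*1096190550+171798901=5652751651 · T[17,6]:6*2734926558+1096190550=17505749898 · T[17,7]:7*3281882604+2734926558=25708104786 · T[17,8]:8*2141764053+3281882604=20415995028 · T[17,9]:9*820784250+2141764053=9528822303 · T[17,10]:10*193754990+820784250=2758334150 · T[17,11]:11*28936908+193754990=512060978 · T[17,12]:12*2757118+28936908=62022324 · T[17,13]:13*165620+2757118=4910178 · T[17,14]:14*6020+165620=249900 · T[17,15]:15*120+6020=7820 · T[17,16]:16*1+120=136 · T[17,17]:17*0+1=1
[18] T[18,1]:1*1+0=1 · T[18,2]:2*65535+1=131071 · T[18,3]:3*21457825+65535=64439010 · T[18,4]:4*694337290+21457825=2798806985 · T[18,5]:5*5652751651+694337290=28958095545 · T[18,6]:6*17505749898+5652751651=110687251039 · T[18,7]:7*25708104786+17505749898=197462483400 · T[18,8]:8*20415995028+25708104786=189036065010 · T[18,9]:9*9528822303+20415995028=106175395755 · T[18,10]:10*2758334150+9528822303=37112163803 · T[18,11]:11*512060978+2758334150=8391004908 · T[18,12]:12*62022324+512060978=1256328866 · T[18,13]:13*4910178+62022324=125854638 · T[18,14]:14*249900+4910178=8408778 · T[18,15]:15*7820+249900=367200 · T[18,16]:16*136+7820=9996 · T[18,17]:17*1+136=153 · T[18,18]:18*0+1=1
B_17 = ΣS(17,k) = 1+65535+21457825+694337290+5652751651+17505749898+25708104786+20415995028+9528822303+2758334150+512060978+62022324+4910178+249900+7820+136+1 = 82864869804
B_18 = ΣS(18,k) = 1+131071+64439010+2798806985+28958095545+110687251039+197462483400+189036065010+106175395755+37112163803+8391004908+1256328866+125854638+8408778+367200+9996+153+1 = 682076806159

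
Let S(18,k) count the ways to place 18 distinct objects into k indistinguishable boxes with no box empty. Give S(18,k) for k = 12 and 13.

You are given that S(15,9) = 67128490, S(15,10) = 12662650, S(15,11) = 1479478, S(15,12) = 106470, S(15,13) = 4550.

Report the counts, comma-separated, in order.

1256328866, 125854638

@16  (16,10):12662650·10+67128490→193754990, (16,11):1479478·11+12662650→28936908, (16,12):106470·12+1479478→2757118, (16,13):4550·13+106470→165620
@17  (17,11):28936908·11+193754990→512060978, (17,12):2757118·12+28936908→62022324, (17,13):165620·13+2757118→4910178
@18  (18,12):62022324·12+512060978→1256328866, (18,13):4910178·13+62022324→125854638
Read S(18,12) = 1256328866, S(18,13) = 125854638.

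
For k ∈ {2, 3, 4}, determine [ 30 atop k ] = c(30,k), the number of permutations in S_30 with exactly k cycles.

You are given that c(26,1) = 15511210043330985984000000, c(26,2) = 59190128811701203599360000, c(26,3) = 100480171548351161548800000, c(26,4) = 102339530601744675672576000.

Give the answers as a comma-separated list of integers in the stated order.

i=27: T(27,1)=0+26·15511210043330985984000000=403291461126605635584000000 | T(27,2)=15511210043330985984000000+26·59190128811701203599360000=1554454559147562279567360000 | T(27,3)=59190128811701203599360000+26·100480171548351161548800000=2671674589068831403868160000 | T(27,4)=100480171548351161548800000+26·102339530601744675672576000=2761307967193712729035776000
i=28: T(28,1)=0+27·403291461126605635584000000=10888869450418352160768000000 | T(28,2)=403291461126605635584000000+27·1554454559147562279567360000=42373564558110787183902720000 | T(28,3)=1554454559147562279567360000+27·2671674589068831403868160000=73689668464006010184007680000 | T(28,4)=2671674589068831403868160000+27·2761307967193712729035776000=77226989703299075087834112000
i=29: T(29,1)=0+28·10888869450418352160768000000=304888344611713860501504000000 | T(29,2)=10888869450418352160768000000+28·42373564558110787183902720000=1197348677077520393310044160000 | T(29,3)=42373564558110787183902720000+28·73689668464006010184007680000=2105684281550279072336117760000 | T(29,4)=73689668464006010184007680000+28·77226989703299075087834112000=2236045380156380112643362816000
i=30: T(30,2)=304888344611713860501504000000+29·1197348677077520393310044160000=35027999979859805266492784640000 | T(30,3)=1197348677077520393310044160000+29·2105684281550279072336117760000=62262192842035613491057459200000 | T(30,4)=2105684281550279072336117760000+29·2236045380156380112643362816000=66951000306085302338993639424000
Read c(30,2) = 35027999979859805266492784640000, c(30,3) = 62262192842035613491057459200000, c(30,4) = 66951000306085302338993639424000.

35027999979859805266492784640000, 62262192842035613491057459200000, 66951000306085302338993639424000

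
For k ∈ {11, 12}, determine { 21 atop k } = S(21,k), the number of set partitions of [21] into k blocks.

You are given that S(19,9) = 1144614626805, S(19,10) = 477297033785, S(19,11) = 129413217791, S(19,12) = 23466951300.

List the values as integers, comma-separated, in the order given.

r20: T_20,10=10×477297033785+1144614626805=5917584964655; T_20,11=11×129413217791+477297033785=1900842429486; T_20,12=12×23466951300+129413217791=411016633391
r21: T_21,11=11×1900842429486+5917584964655=26826851689001; T_21,12=12×411016633391+1900842429486=6833042030178
Read S(21,11) = 26826851689001, S(21,12) = 6833042030178.

26826851689001, 6833042030178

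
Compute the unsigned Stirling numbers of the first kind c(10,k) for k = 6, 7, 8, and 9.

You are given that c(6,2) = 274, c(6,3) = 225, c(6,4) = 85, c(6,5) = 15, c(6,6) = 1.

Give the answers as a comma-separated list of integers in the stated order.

63273, 9450, 870, 45

row 7: T[7][3]=6·225+274=1624  T[7][4]=6·85+225=735  T[7][5]=6·15+85=175  T[7][6]=6·1+15=21  T[7][7]=6·0+1=1
row 8: T[8][4]=7·735+1624=6769  T[8][5]=7·175+735=1960  T[8][6]=7·21+175=322  T[8][7]=7·1+21=28  T[8][8]=7·0+1=1
row 9: T[9][5]=8·1960+6769=22449  T[9][6]=8·322+1960=4536  T[9][7]=8·28+322=546  T[9][8]=8·1+28=36  T[9][9]=8·0+1=1
row 10: T[10][6]=9·4536+22449=63273  T[10][7]=9·546+4536=9450  T[10][8]=9·36+546=870  T[10][9]=9·1+36=45
Read c(10,6) = 63273, c(10,7) = 9450, c(10,8) = 870, c(10,9) = 45.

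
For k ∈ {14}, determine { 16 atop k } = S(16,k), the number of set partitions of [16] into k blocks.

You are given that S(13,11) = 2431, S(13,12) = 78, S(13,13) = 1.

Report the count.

6020

[14] T[14,12]:12*78+2431=3367 · T[14,13]:13*1+78=91 · T[14,14]:14*0+1=1
[15] T[15,13]:13*91+3367=4550 · T[15,14]:14*1+91=105
[16] T[16,14]:14*105+4550=6020
Read S(16,14) = 6020.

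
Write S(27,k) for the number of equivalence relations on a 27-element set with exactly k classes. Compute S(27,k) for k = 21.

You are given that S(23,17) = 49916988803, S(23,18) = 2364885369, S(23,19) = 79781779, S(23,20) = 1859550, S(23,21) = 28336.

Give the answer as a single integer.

495564056130

@24  (24,18):2364885369·18+49916988803→92484925445, (24,19):79781779·19+2364885369→3880739170, (24,20):1859550·20+79781779→116972779, (24,21):28336·21+1859550→2454606
@25  (25,19):3880739170·19+92484925445→166218969675, (25,20):116972779·20+3880739170→6220194750, (25,21):2454606·21+116972779→168519505
@26  (26,20):6220194750·20+166218969675→290622864675, (26,21):168519505·21+6220194750→9759104355
@27  (27,21):9759104355·21+290622864675→495564056130
Read S(27,21) = 495564056130.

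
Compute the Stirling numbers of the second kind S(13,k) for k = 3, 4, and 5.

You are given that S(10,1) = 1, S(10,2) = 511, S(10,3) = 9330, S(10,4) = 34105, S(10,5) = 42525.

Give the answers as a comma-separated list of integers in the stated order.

[11] T[11,1]:1*1+0=1 · T[11,2]:2*511+1=1023 · T[11,3]:3*9330+511=28501 · T[11,4]:4*34105+9330=145750 · T[11,5]:5*42525+34105=246730
[12] T[12,2]:2*1023+1=2047 · T[12,3]:3*28501+1023=86526 · T[12,4]:4*145750+28501=611501 · T[12,5]:5*246730+145750=1379400
[13] T[13,3]:3*86526+2047=261625 · T[13,4]:4*611501+86526=2532530 · T[13,5]:5*1379400+611501=7508501
Read S(13,3) = 261625, S(13,4) = 2532530, S(13,5) = 7508501.

261625, 2532530, 7508501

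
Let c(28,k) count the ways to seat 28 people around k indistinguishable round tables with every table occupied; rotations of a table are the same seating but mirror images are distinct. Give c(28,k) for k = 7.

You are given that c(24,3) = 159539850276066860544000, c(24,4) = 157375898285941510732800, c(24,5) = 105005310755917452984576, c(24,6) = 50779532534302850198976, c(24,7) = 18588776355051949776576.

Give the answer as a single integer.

i=25: T(25,4)=159539850276066860544000+24·157375898285941510732800=3936561409138663118131200 | T(25,5)=157375898285941510732800+24·105005310755917452984576=2677503356427960382362624 | T(25,6)=105005310755917452984576+24·50779532534302850198976=1323714091579185857760000 | T(25,7)=50779532534302850198976+24·18588776355051949776576=496910165055549644836800
i=26: T(26,5)=3936561409138663118131200+25·2677503356427960382362624=70874145319837672677196800 | T(26,6)=2677503356427960382362624+25·1323714091579185857760000=35770355645907606826362624 | T(26,7)=1323714091579185857760000+25·496910165055549644836800=13746468217967926978680000
i=27: T(27,6)=70874145319837672677196800+26·35770355645907606826362624=1000903392113435450162625024 | T(27,7)=35770355645907606826362624+26·13746468217967926978680000=393178529313073708272042624
i=28: T(28,7)=1000903392113435450162625024+27·393178529313073708272042624=11616723683566425573507775872
Read c(28,7) = 11616723683566425573507775872.

11616723683566425573507775872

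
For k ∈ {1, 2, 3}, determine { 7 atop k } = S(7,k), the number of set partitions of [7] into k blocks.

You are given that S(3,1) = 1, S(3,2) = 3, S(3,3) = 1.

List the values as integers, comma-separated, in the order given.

i=4: T(4,1)=0+1·1=1 | T(4,2)=1+2·3=7 | T(4,3)=3+3·1=6
i=5: T(5,1)=0+1·1=1 | T(5,2)=1+2·7=15 | T(5,3)=7+3·6=25
i=6: T(6,1)=0+1·1=1 | T(6,2)=1+2·15=31 | T(6,3)=15+3·25=90
i=7: T(7,1)=0+1·1=1 | T(7,2)=1+2·31=63 | T(7,3)=31+3·90=301
Read S(7,1) = 1, S(7,2) = 63, S(7,3) = 301.

1, 63, 301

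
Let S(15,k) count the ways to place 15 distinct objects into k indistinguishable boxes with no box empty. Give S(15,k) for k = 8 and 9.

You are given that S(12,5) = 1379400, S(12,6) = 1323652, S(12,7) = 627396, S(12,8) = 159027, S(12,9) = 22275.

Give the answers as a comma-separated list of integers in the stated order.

216627840, 67128490

row 13: T[13][6]=6·1323652+1379400=9321312  T[13][7]=7·627396+1323652=5715424  T[13][8]=8·159027+627396=1899612  T[13][9]=9·22275+159027=359502
row 14: T[14][7]=7·5715424+9321312=49329280  T[14][8]=8·1899612+5715424=20912320  T[14][9]=9·359502+1899612=5135130
row 15: T[15][8]=8·20912320+49329280=216627840  T[15][9]=9·5135130+20912320=67128490
Read S(15,8) = 216627840, S(15,9) = 67128490.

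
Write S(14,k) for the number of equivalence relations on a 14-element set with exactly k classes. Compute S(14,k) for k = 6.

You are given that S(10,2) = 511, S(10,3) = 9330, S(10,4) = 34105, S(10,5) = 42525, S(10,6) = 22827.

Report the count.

63436373

r11: T_11,3=3×9330+511=28501; T_11,4=4×34105+9330=145750; T_11,5=5×42525+34105=246730; T_11,6=6×22827+42525=179487
r12: T_12,4=4×145750+28501=611501; T_12,5=5×246730+145750=1379400; T_12,6=6×179487+246730=1323652
r13: T_13,5=5×1379400+611501=7508501; T_13,6=6×1323652+1379400=9321312
r14: T_14,6=6×9321312+7508501=63436373
Read S(14,6) = 63436373.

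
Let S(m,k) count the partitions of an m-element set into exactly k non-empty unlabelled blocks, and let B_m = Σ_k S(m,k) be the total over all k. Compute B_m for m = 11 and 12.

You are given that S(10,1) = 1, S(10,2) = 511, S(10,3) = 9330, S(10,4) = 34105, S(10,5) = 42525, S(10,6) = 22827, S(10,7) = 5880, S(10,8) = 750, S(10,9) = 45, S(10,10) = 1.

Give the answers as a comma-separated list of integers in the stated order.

678570, 4213597

r11: T_11,1=1×1+0=1; T_11,2=2×511+1=1023; T_11,3=3×9330+511=28501; T_11,4=4×34105+9330=145750; T_11,5=5×42525+34105=246730; T_11,6=6×22827+42525=179487; T_11,7=7×5880+22827=63987; T_11,8=8×750+5880=11880; T_11,9=9×45+750=1155; T_11,10=10×1+45=55; T_11,11=11×0+1=1
r12: T_12,1=1×1+0=1; T_12,2=2×1023+1=2047; T_12,3=3×28501+1023=86526; T_12,4=4×145750+28501=611501; T_12,5=5×246730+145750=1379400; T_12,6=6×179487+246730=1323652; T_12,7=7×63987+179487=627396; T_12,8=8×11880+63987=159027; T_12,9=9×1155+11880=22275; T_12,10=10×55+1155=1705; T_12,11=11×1+55=66; T_12,12=12×0+1=1
B_11 = ΣS(11,k) = 1+1023+28501+145750+246730+179487+63987+11880+1155+55+1 = 678570
B_12 = ΣS(12,k) = 1+2047+86526+611501+1379400+1323652+627396+159027+22275+1705+66+1 = 4213597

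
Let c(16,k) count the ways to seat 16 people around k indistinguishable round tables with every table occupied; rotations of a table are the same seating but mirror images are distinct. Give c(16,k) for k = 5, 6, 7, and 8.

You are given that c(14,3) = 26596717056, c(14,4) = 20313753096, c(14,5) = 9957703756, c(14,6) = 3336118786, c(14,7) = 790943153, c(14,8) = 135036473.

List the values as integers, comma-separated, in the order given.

row 15: T[15][4]=14·20313753096+26596717056=310989260400  T[15][5]=14·9957703756+20313753096=159721605680  T[15][6]=14·3336118786+9957703756=56663366760  T[15][7]=14·790943153+3336118786=14409322928  T[15][8]=14·135036473+790943153=2681453775
row 16: T[16][5]=15·159721605680+310989260400=2706813345600  T[16][6]=15·56663366760+159721605680=1009672107080  T[16][7]=15·14409322928+56663366760=272803210680  T[16][8]=15·2681453775+14409322928=54631129553
Read c(16,5) = 2706813345600, c(16,6) = 1009672107080, c(16,7) = 272803210680, c(16,8) = 54631129553.

2706813345600, 1009672107080, 272803210680, 54631129553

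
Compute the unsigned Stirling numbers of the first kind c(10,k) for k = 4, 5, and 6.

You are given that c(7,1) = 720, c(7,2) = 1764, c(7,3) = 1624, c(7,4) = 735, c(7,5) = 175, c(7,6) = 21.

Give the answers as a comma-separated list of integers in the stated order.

723680, 269325, 63273

r8: T_8,2=7×1764+720=13068; T_8,3=7×1624+1764=13132; T_8,4=7×735+1624=6769; T_8,5=7×175+735=1960; T_8,6=7×21+175=322
r9: T_9,3=8×13132+13068=118124; T_9,4=8×6769+13132=67284; T_9,5=8×1960+6769=22449; T_9,6=8×322+1960=4536
r10: T_10,4=9×67284+118124=723680; T_10,5=9×22449+67284=269325; T_10,6=9×4536+22449=63273
Read c(10,4) = 723680, c(10,5) = 269325, c(10,6) = 63273.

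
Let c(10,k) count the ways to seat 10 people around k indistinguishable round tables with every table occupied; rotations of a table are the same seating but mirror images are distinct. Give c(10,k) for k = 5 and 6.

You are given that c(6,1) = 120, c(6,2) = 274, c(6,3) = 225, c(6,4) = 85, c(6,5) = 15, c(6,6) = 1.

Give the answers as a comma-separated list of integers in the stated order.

269325, 63273

i=7: T(7,2)=120+6·274=1764 | T(7,3)=274+6·225=1624 | T(7,4)=225+6·85=735 | T(7,5)=85+6·15=175 | T(7,6)=15+6·1=21
i=8: T(8,3)=1764+7·1624=13132 | T(8,4)=1624+7·735=6769 | T(8,5)=735+7·175=1960 | T(8,6)=175+7·21=322
i=9: T(9,4)=13132+8·6769=67284 | T(9,5)=6769+8·1960=22449 | T(9,6)=1960+8·322=4536
i=10: T(10,5)=67284+9·22449=269325 | T(10,6)=22449+9·4536=63273
Read c(10,5) = 269325, c(10,6) = 63273.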